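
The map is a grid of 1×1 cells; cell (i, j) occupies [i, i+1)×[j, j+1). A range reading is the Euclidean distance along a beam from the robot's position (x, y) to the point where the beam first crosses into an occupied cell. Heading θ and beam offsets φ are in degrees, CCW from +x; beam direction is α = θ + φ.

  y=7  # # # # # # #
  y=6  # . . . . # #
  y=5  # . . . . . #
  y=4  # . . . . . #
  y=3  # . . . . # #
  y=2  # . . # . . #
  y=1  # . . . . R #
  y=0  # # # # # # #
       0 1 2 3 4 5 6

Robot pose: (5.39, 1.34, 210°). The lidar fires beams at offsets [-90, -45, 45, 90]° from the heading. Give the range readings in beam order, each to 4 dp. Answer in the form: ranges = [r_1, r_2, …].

beam 1: φ=-90°, α=120°
  direction (-0.5000, 0.8660); cell (5,1); t to first gridline: x 0.7800, y 0.7621 (then +2.0000 / +1.1547)
    (5,2) via y @ 0.7621
    (4,2) via x @ 0.7800
    (4,3) via y @ 1.9168
    (3,3) via x @ 2.7800
    (3,4) via y @ 3.0715
    (3,5) via y @ 4.2262
    (2,5) via x @ 4.7800
    (2,6) via y @ 5.3809
    (2,7) via y @ 6.5356  # hit
  → r_1 = 6.5356
beam 2: φ=-45°, α=165°
  direction (-0.9659, 0.2588); cell (5,1); t to first gridline: x 0.4038, y 2.5500 (then +1.0353 / +3.8637)
    (4,1) via x @ 0.4038
    (3,1) via x @ 1.4390
    (2,1) via x @ 2.4743
    (2,2) via y @ 2.5500
    (1,2) via x @ 3.5096
    (0,2) via x @ 4.5449  # hit
  → r_2 = 4.5449
beam 3: φ=45°, α=255°
  direction (-0.2588, -0.9659); cell (5,1); t to first gridline: x 1.5068, y 0.3520 (then +3.8637 / +1.0353)
    (5,0) via y @ 0.3520  # hit
  → r_3 = 0.3520
beam 4: φ=90°, α=300°
  direction (0.5000, -0.8660); cell (5,1); t to first gridline: x 1.2200, y 0.3926 (then +2.0000 / +1.1547)
    (5,0) via y @ 0.3926  # hit
  → r_4 = 0.3926

ranges = [6.5356, 4.5449, 0.3520, 0.3926]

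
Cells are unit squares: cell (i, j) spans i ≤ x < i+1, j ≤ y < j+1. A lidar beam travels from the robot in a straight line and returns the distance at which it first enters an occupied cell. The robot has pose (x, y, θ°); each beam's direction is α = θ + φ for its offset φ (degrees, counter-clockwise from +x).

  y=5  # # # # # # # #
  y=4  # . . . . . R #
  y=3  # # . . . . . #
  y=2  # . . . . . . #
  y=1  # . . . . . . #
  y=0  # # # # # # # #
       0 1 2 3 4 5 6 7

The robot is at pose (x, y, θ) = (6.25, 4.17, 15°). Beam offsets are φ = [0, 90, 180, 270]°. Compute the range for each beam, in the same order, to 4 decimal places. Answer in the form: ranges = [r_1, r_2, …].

beam 1: φ=0°, α=15°
  d=(0.9659,0.2588)  start (6,4)  tX=0.7765 tY=3.2069  stride 1/|dx|=1.0353 1/|dy|=3.8637
    cross x-line → (7,4), t=0.7765 (wall)
  → r_1 = 0.7765
beam 2: φ=90°, α=105°
  d=(-0.2588,0.9659)  start (6,4)  tX=0.9659 tY=0.8593  stride 1/|dx|=3.8637 1/|dy|=1.0353
    cross y-line → (6,5), t=0.8593 (wall)
  → r_2 = 0.8593
beam 3: φ=180°, α=195°
  d=(-0.9659,-0.2588)  start (6,4)  tX=0.2588 tY=0.6568  stride 1/|dx|=1.0353 1/|dy|=3.8637
    cross x-line → (5,4), t=0.2588
    cross y-line → (5,3), t=0.6568
    cross x-line → (4,3), t=1.2941
    cross x-line → (3,3), t=2.3294
    cross x-line → (2,3), t=3.3646
    cross x-line → (1,3), t=4.3999 (wall)
  → r_3 = 4.3999
beam 4: φ=270°, α=285°
  d=(0.2588,-0.9659)  start (6,4)  tX=2.8978 tY=0.1760  stride 1/|dx|=3.8637 1/|dy|=1.0353
    cross y-line → (6,3), t=0.1760
    cross y-line → (6,2), t=1.2113
    cross y-line → (6,1), t=2.2465
    cross x-line → (7,1), t=2.8978 (wall)
  → r_4 = 2.8978

ranges = [0.7765, 0.8593, 4.3999, 2.8978]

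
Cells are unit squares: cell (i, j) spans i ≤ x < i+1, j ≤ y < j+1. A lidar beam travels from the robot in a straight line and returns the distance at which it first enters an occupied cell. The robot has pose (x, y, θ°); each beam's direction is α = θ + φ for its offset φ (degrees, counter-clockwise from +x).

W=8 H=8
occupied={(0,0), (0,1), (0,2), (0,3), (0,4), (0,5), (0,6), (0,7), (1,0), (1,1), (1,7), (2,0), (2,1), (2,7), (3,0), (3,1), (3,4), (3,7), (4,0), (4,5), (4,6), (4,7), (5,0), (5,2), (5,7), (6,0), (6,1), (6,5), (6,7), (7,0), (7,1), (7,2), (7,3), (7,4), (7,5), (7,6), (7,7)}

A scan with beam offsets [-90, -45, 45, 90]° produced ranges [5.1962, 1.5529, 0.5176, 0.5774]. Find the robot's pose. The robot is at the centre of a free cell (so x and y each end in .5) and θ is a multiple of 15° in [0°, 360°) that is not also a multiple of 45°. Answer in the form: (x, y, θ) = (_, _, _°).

(x, y, θ) = (5.5, 1.5, 240°)

The pose lattice has 27·16 = 432 candidates. Test each by forward raycasting.
  (6.5, 3.5, 60°): beam 1 = 0.5774 ≠ 5.1962 ✗
  (6.5, 4.5, 30°): beam 1 = 1.0000 ≠ 5.1962 ✗
  (2.5, 5.5, 240°): beam 1 = 1.7321 ≠ 5.1962 ✗
  …
  (5.5, 1.5, 240°): r_1=5.1962, r_2=1.5529, r_3=0.5176, r_4=0.5774 — all match ✓
No second candidate reproduces the full scan.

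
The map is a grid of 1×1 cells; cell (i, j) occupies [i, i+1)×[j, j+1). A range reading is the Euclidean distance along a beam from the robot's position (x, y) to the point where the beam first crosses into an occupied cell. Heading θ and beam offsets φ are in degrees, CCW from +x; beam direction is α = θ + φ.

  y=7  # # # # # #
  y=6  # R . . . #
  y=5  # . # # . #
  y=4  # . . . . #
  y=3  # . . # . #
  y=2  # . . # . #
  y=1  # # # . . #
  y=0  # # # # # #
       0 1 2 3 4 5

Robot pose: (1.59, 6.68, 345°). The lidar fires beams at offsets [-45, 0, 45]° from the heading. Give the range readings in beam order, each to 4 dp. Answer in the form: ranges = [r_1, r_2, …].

beam 1: φ=-45°, α=300°
  dir = (cos 300°, sin 300°) = (0.5000, -0.8660); from cell (1,6)
  next x-line at t=0.8200, next y-line at t=0.7852; Δt_x=2.0000, Δt_y=1.1547
    y: enter (1,5) at t=0.7852
    x: enter (2,5) at t=0.8200 ← occupied
  → r_1 = 0.8200
beam 2: φ=0°, α=345°
  dir = (cos 345°, sin 345°) = (0.9659, -0.2588); from cell (1,6)
  next x-line at t=0.4245, next y-line at t=2.6273; Δt_x=1.0353, Δt_y=3.8637
    x: enter (2,6) at t=0.4245
    x: enter (3,6) at t=1.4597
    x: enter (4,6) at t=2.4950
    y: enter (4,5) at t=2.6273
    x: enter (5,5) at t=3.5303 ← occupied
  → r_2 = 3.5303
beam 3: φ=45°, α=30°
  dir = (cos 30°, sin 30°) = (0.8660, 0.5000); from cell (1,6)
  next x-line at t=0.4734, next y-line at t=0.6400; Δt_x=1.1547, Δt_y=2.0000
    x: enter (2,6) at t=0.4734
    y: enter (2,7) at t=0.6400 ← occupied
  → r_3 = 0.6400

ranges = [0.8200, 3.5303, 0.6400]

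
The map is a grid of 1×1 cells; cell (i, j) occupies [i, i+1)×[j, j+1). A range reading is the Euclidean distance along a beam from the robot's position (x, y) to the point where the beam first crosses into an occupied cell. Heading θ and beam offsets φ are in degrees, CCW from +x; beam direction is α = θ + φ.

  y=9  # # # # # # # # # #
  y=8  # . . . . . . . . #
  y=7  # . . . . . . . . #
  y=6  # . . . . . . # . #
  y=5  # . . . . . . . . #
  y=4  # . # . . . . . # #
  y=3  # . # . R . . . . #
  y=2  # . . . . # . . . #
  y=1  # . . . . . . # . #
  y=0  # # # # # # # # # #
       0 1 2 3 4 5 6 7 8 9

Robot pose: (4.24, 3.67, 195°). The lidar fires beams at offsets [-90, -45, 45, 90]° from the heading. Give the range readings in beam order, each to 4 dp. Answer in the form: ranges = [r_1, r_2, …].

ranges = [5.5180, 1.4318, 3.0831, 2.7642]

beam 1: φ=-90°, α=105°
  d=(-0.2588,0.9659)  start (4,3)  tX=0.9273 tY=0.3416  stride 1/|dx|=3.8637 1/|dy|=1.0353
    cross y-line → (4,4), t=0.3416
    cross x-line → (3,4), t=0.9273
    cross y-line → (3,5), t=1.3769
    cross y-line → (3,6), t=2.4122
    cross y-line → (3,7), t=3.4475
    cross y-line → (3,8), t=4.4827
    cross x-line → (2,8), t=4.7910
    cross y-line → (2,9), t=5.5180 (wall)
  → r_1 = 5.5180
beam 2: φ=-45°, α=150°
  d=(-0.8660,0.5000)  start (4,3)  tX=0.2771 tY=0.6600  stride 1/|dx|=1.1547 1/|dy|=2.0000
    cross x-line → (3,3), t=0.2771
    cross y-line → (3,4), t=0.6600
    cross x-line → (2,4), t=1.4318 (wall)
  → r_2 = 1.4318
beam 3: φ=45°, α=240°
  d=(-0.5000,-0.8660)  start (4,3)  tX=0.4800 tY=0.7736  stride 1/|dx|=2.0000 1/|dy|=1.1547
    cross x-line → (3,3), t=0.4800
    cross y-line → (3,2), t=0.7736
    cross y-line → (3,1), t=1.9283
    cross x-line → (2,1), t=2.4800
    cross y-line → (2,0), t=3.0831 (wall)
  → r_3 = 3.0831
beam 4: φ=90°, α=285°
  d=(0.2588,-0.9659)  start (4,3)  tX=2.9364 tY=0.6936  stride 1/|dx|=3.8637 1/|dy|=1.0353
    cross y-line → (4,2), t=0.6936
    cross y-line → (4,1), t=1.7289
    cross y-line → (4,0), t=2.7642 (wall)
  → r_4 = 2.7642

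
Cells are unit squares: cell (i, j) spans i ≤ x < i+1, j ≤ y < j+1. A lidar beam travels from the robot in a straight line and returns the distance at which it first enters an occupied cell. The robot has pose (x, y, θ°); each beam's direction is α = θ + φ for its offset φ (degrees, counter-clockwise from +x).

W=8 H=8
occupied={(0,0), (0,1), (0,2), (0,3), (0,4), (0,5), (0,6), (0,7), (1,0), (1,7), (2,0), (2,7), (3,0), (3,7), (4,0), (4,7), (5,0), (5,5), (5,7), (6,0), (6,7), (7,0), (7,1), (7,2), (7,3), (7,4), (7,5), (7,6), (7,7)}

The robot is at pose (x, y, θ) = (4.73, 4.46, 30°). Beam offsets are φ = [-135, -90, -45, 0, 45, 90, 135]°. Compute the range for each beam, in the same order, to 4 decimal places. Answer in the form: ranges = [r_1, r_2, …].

ranges = [3.5821, 3.9953, 2.3501, 1.0800, 1.0432, 2.9329, 3.8616]

beam 1: φ=-135°, α=255°
  d=(-0.2588,-0.9659)  start (4,4)  tX=2.8205 tY=0.4762  stride 1/|dx|=3.8637 1/|dy|=1.0353
    cross y-line → (4,3), t=0.4762
    cross y-line → (4,2), t=1.5115
    cross y-line → (4,1), t=2.5468
    cross x-line → (3,1), t=2.8205
    cross y-line → (3,0), t=3.5821 (wall)
  → r_1 = 3.5821
beam 2: φ=-90°, α=300°
  d=(0.5000,-0.8660)  start (4,4)  tX=0.5400 tY=0.5312  stride 1/|dx|=2.0000 1/|dy|=1.1547
    cross y-line → (4,3), t=0.5312
    cross x-line → (5,3), t=0.5400
    cross y-line → (5,2), t=1.6859
    cross x-line → (6,2), t=2.5400
    cross y-line → (6,1), t=2.8406
    cross y-line → (6,0), t=3.9953 (wall)
  → r_2 = 3.9953
beam 3: φ=-45°, α=345°
  d=(0.9659,-0.2588)  start (4,4)  tX=0.2795 tY=1.7773  stride 1/|dx|=1.0353 1/|dy|=3.8637
    cross x-line → (5,4), t=0.2795
    cross x-line → (6,4), t=1.3148
    cross y-line → (6,3), t=1.7773
    cross x-line → (7,3), t=2.3501 (wall)
  → r_3 = 2.3501
beam 4: φ=0°, α=30°
  d=(0.8660,0.5000)  start (4,4)  tX=0.3118 tY=1.0800  stride 1/|dx|=1.1547 1/|dy|=2.0000
    cross x-line → (5,4), t=0.3118
    cross y-line → (5,5), t=1.0800 (wall)
  → r_4 = 1.0800
beam 5: φ=45°, α=75°
  d=(0.2588,0.9659)  start (4,4)  tX=1.0432 tY=0.5590  stride 1/|dx|=3.8637 1/|dy|=1.0353
    cross y-line → (4,5), t=0.5590
    cross x-line → (5,5), t=1.0432 (wall)
  → r_5 = 1.0432
beam 6: φ=90°, α=120°
  d=(-0.5000,0.8660)  start (4,4)  tX=1.4600 tY=0.6235  stride 1/|dx|=2.0000 1/|dy|=1.1547
    cross y-line → (4,5), t=0.6235
    cross x-line → (3,5), t=1.4600
    cross y-line → (3,6), t=1.7782
    cross y-line → (3,7), t=2.9329 (wall)
  → r_6 = 2.9329
beam 7: φ=135°, α=165°
  d=(-0.9659,0.2588)  start (4,4)  tX=0.7558 tY=2.0864  stride 1/|dx|=1.0353 1/|dy|=3.8637
    cross x-line → (3,4), t=0.7558
    cross x-line → (2,4), t=1.7910
    cross y-line → (2,5), t=2.0864
    cross x-line → (1,5), t=2.8263
    cross x-line → (0,5), t=3.8616 (wall)
  → r_7 = 3.8616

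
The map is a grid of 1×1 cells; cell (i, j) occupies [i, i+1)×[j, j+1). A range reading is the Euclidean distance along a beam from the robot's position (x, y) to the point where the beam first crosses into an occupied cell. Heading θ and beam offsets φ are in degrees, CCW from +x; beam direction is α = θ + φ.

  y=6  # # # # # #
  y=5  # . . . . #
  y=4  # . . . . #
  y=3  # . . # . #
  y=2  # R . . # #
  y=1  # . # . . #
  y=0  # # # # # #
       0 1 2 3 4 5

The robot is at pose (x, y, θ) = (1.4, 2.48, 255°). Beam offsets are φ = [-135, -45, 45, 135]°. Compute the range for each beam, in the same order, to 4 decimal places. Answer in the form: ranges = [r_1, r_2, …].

ranges = [0.8000, 0.4619, 1.2000, 1.8475]

beam 1: φ=-135°, α=120°
  dir = (cos 120°, sin 120°) = (-0.5000, 0.8660); from cell (1,2)
  next x-line at t=0.8000, next y-line at t=0.6004; Δt_x=2.0000, Δt_y=1.1547
    y: enter (1,3) at t=0.6004
    x: enter (0,3) at t=0.8000 ← occupied
  → r_1 = 0.8000
beam 2: φ=-45°, α=210°
  dir = (cos 210°, sin 210°) = (-0.8660, -0.5000); from cell (1,2)
  next x-line at t=0.4619, next y-line at t=0.9600; Δt_x=1.1547, Δt_y=2.0000
    x: enter (0,2) at t=0.4619 ← occupied
  → r_2 = 0.4619
beam 3: φ=45°, α=300°
  dir = (cos 300°, sin 300°) = (0.5000, -0.8660); from cell (1,2)
  next x-line at t=1.2000, next y-line at t=0.5543; Δt_x=2.0000, Δt_y=1.1547
    y: enter (1,1) at t=0.5543
    x: enter (2,1) at t=1.2000 ← occupied
  → r_3 = 1.2000
beam 4: φ=135°, α=30°
  dir = (cos 30°, sin 30°) = (0.8660, 0.5000); from cell (1,2)
  next x-line at t=0.6928, next y-line at t=1.0400; Δt_x=1.1547, Δt_y=2.0000
    x: enter (2,2) at t=0.6928
    y: enter (2,3) at t=1.0400
    x: enter (3,3) at t=1.8475 ← occupied
  → r_4 = 1.8475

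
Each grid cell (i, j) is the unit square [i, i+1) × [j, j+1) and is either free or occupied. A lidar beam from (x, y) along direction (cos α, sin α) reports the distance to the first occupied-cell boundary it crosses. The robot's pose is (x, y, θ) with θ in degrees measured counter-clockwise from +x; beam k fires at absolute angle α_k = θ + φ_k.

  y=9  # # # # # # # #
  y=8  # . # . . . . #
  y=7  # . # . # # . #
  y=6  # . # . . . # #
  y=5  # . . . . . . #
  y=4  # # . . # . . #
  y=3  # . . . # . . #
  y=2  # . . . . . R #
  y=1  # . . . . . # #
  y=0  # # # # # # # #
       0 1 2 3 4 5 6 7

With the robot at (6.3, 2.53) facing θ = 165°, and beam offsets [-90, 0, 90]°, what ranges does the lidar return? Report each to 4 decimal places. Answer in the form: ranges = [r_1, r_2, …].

ranges = [2.7046, 1.8159, 0.5487]

beam 1: φ=-90°, α=75°
  dir = (cos 75°, sin 75°) = (0.2588, 0.9659); from cell (6,2)
  next x-line at t=2.7046, next y-line at t=0.4866; Δt_x=3.8637, Δt_y=1.0353
    y: enter (6,3) at t=0.4866
    y: enter (6,4) at t=1.5219
    y: enter (6,5) at t=2.5571
    x: enter (7,5) at t=2.7046 ← occupied
  → r_1 = 2.7046
beam 2: φ=0°, α=165°
  dir = (cos 165°, sin 165°) = (-0.9659, 0.2588); from cell (6,2)
  next x-line at t=0.3106, next y-line at t=1.8159; Δt_x=1.0353, Δt_y=3.8637
    x: enter (5,2) at t=0.3106
    x: enter (4,2) at t=1.3459
    y: enter (4,3) at t=1.8159 ← occupied
  → r_2 = 1.8159
beam 3: φ=90°, α=255°
  dir = (cos 255°, sin 255°) = (-0.2588, -0.9659); from cell (6,2)
  next x-line at t=1.1591, next y-line at t=0.5487; Δt_x=3.8637, Δt_y=1.0353
    y: enter (6,1) at t=0.5487 ← occupied
  → r_3 = 0.5487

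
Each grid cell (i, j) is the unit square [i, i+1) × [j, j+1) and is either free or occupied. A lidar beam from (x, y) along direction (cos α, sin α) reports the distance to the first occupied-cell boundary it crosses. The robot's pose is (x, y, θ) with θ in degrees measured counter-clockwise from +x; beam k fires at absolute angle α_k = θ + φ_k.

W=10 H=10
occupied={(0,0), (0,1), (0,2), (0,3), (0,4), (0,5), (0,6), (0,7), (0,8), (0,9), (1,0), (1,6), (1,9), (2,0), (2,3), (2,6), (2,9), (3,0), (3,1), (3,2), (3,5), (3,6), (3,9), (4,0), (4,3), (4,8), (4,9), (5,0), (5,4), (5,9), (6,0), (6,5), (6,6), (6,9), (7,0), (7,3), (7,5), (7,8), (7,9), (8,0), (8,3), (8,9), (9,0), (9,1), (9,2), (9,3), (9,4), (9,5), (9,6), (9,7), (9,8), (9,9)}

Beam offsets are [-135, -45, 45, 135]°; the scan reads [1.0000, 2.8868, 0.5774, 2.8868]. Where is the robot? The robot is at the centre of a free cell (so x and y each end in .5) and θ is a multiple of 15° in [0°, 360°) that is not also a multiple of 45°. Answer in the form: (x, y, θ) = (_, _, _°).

Enumerate (i+0.5, j+0.5, θ) over the 48 free cells and 16 admissible headings. For each, cast all 4 beams and compare to the given ranges.
  (5.5, 2.5, 330°): beam 1 = 1.5529 ≠ 1.0000 ✗
  (5.5, 1.5, 15°): beam 1 = 0.5774 ≠ 1.0000 ✗
  (3.5, 3.5, 195°): beam 1 = 6.3509 ≠ 1.0000 ✗
  …
  (3.5, 7.5, 195°): r_1=1.0000, r_2=2.8868, r_3=0.5774, r_4=2.8868 — all match ✓
No second candidate reproduces the full scan.

(x, y, θ) = (3.5, 7.5, 195°)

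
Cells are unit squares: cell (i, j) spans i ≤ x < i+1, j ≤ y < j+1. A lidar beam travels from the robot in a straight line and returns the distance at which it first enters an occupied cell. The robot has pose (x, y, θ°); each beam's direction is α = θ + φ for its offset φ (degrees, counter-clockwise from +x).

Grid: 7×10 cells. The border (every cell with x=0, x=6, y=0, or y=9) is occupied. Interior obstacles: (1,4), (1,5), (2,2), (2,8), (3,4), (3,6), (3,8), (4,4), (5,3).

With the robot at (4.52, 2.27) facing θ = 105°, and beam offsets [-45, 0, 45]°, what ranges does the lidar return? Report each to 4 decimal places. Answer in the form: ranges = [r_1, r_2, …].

beam 1: φ=-45°, α=60°
  direction (0.5000, 0.8660); cell (4,2); t to first gridline: x 0.9600, y 0.8429 (then +2.0000 / +1.1547)
    (4,3) via y @ 0.8429
    (5,3) via x @ 0.9600  # hit
  → r_1 = 0.9600
beam 2: φ=0°, α=105°
  direction (-0.2588, 0.9659); cell (4,2); t to first gridline: x 2.0091, y 0.7558 (then +3.8637 / +1.0353)
    (4,3) via y @ 0.7558
    (4,4) via y @ 1.7910  # hit
  → r_2 = 1.7910
beam 3: φ=45°, α=150°
  direction (-0.8660, 0.5000); cell (4,2); t to first gridline: x 0.6004, y 1.4600 (then +1.1547 / +2.0000)
    (3,2) via x @ 0.6004
    (3,3) via y @ 1.4600
    (2,3) via x @ 1.7551
    (1,3) via x @ 2.9098
    (1,4) via y @ 3.4600  # hit
  → r_3 = 3.4600

ranges = [0.9600, 1.7910, 3.4600]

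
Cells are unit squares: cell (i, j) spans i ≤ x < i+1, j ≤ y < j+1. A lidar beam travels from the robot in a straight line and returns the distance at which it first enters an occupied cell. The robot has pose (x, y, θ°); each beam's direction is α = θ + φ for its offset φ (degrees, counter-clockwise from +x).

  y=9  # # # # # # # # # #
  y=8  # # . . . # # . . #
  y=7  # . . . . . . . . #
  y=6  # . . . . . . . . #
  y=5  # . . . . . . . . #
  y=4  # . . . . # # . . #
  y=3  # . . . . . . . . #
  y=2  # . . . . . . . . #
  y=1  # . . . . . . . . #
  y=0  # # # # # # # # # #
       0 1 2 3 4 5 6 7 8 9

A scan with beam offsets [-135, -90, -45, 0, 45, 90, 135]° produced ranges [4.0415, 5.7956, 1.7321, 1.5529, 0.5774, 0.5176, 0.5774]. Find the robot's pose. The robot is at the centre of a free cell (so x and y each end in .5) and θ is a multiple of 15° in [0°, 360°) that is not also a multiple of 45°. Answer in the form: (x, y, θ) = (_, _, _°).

The pose lattice has 59·16 = 944 candidates. Test each by forward raycasting.
  (2.5, 3.5, 30°): beam 1 = 2.5882 ≠ 4.0415 ✗
  (6.5, 7.5, 105°): beam 1 = 2.8868 ≠ 4.0415 ✗
  (4.5, 1.5, 240°): beam 1 = 7.7646 ≠ 4.0415 ✗
  (1.5, 2.5, 150°): beam 1 = 7.7646 ≠ 4.0415 ✗
  …
  (7.5, 8.5, 15°): r_1=4.0415, r_2=5.7956, r_3=1.7321, r_4=1.5529, r_5=0.5774, r_6=0.5176, r_7=0.5774 — all match ✓
Only this pose fits every beam.

(x, y, θ) = (7.5, 8.5, 15°)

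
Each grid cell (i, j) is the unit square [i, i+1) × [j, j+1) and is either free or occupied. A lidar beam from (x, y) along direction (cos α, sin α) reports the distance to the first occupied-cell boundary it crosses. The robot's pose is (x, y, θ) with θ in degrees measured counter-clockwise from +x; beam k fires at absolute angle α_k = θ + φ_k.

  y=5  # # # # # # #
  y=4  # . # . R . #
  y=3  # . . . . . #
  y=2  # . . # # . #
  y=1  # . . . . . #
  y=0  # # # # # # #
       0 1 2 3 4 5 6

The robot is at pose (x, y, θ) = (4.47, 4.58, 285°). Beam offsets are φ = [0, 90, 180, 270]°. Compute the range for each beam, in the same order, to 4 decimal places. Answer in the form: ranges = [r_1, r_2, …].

beam 1: φ=0°, α=285°
  dir = (cos 285°, sin 285°) = (0.2588, -0.9659); from cell (4,4)
  next x-line at t=2.0478, next y-line at t=0.6005; Δt_x=3.8637, Δt_y=1.0353
    y: enter (4,3) at t=0.6005
    y: enter (4,2) at t=1.6357 ← occupied
  → r_1 = 1.6357
beam 2: φ=90°, α=15°
  dir = (cos 15°, sin 15°) = (0.9659, 0.2588); from cell (4,4)
  next x-line at t=0.5487, next y-line at t=1.6228; Δt_x=1.0353, Δt_y=3.8637
    x: enter (5,4) at t=0.5487
    x: enter (6,4) at t=1.5840 ← occupied
  → r_2 = 1.5840
beam 3: φ=180°, α=105°
  dir = (cos 105°, sin 105°) = (-0.2588, 0.9659); from cell (4,4)
  next x-line at t=1.8159, next y-line at t=0.4348; Δt_x=3.8637, Δt_y=1.0353
    y: enter (4,5) at t=0.4348 ← occupied
  → r_3 = 0.4348
beam 4: φ=270°, α=195°
  dir = (cos 195°, sin 195°) = (-0.9659, -0.2588); from cell (4,4)
  next x-line at t=0.4866, next y-line at t=2.2409; Δt_x=1.0353, Δt_y=3.8637
    x: enter (3,4) at t=0.4866
    x: enter (2,4) at t=1.5219 ← occupied
  → r_4 = 1.5219

ranges = [1.6357, 1.5840, 0.4348, 1.5219]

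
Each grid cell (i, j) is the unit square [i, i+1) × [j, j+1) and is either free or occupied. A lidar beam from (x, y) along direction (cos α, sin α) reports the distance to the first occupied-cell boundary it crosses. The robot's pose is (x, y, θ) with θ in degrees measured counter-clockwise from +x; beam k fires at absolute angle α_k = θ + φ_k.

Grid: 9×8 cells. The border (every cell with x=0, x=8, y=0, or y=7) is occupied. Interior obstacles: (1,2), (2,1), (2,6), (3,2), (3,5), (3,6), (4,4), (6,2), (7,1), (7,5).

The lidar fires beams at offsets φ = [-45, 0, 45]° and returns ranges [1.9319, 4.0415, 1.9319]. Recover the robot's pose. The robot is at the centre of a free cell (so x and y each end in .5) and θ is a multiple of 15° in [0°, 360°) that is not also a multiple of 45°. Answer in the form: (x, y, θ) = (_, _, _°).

Candidates: 32 free-cell centres × 16 headings = 512 poses. Raycast each; keep the one whose scan matches to 4 dp.
  (2.5, 3.5, 285°): beam 1 = 1.0000 ≠ 1.9319 ✗
  (7.5, 6.5, 120°): beam 1 = 0.5176 ≠ 1.9319 ✗
  (7.5, 6.5, 345°): beam 1 = 0.5774 ≠ 1.9319 ✗
  (7.5, 2.5, 285°): beam 1 = 0.5774 ≠ 1.9319 ✗
  …
  (6.5, 3.5, 120°): r_1=1.9319, r_2=4.0415, r_3=1.9319 — all match ✓
Unique over the lattice → pose = (6.5, 3.5, 120°).

(x, y, θ) = (6.5, 3.5, 120°)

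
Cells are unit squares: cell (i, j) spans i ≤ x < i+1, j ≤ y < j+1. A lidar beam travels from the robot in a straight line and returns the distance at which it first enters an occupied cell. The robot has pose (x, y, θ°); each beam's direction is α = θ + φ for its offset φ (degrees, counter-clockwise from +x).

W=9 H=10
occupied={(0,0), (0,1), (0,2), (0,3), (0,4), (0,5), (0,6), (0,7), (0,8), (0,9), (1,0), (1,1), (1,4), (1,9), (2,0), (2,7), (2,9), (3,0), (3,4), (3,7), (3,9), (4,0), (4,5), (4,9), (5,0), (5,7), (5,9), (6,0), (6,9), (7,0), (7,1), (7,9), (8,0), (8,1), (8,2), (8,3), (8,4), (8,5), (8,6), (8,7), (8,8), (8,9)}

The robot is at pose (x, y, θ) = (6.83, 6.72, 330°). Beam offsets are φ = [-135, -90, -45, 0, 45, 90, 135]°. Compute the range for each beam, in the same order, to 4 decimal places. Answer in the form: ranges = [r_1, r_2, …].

beam 1: φ=-135°, α=195°
  dir = (cos 195°, sin 195°) = (-0.9659, -0.2588); from cell (6,6)
  next x-line at t=0.8593, next y-line at t=2.7819; Δt_x=1.0353, Δt_y=3.8637
    x: enter (5,6) at t=0.8593
    x: enter (4,6) at t=1.8946
    y: enter (4,5) at t=2.7819 ← occupied
  → r_1 = 2.7819
beam 2: φ=-90°, α=240°
  dir = (cos 240°, sin 240°) = (-0.5000, -0.8660); from cell (6,6)
  next x-line at t=1.6600, next y-line at t=0.8314; Δt_x=2.0000, Δt_y=1.1547
    y: enter (6,5) at t=0.8314
    x: enter (5,5) at t=1.6600
    y: enter (5,4) at t=1.9861
    y: enter (5,3) at t=3.1408
    x: enter (4,3) at t=3.6600
    y: enter (4,2) at t=4.2955
    y: enter (4,1) at t=5.4502
    x: enter (3,1) at t=5.6600
    y: enter (3,0) at t=6.6049 ← occupied
  → r_2 = 6.6049
beam 3: φ=-45°, α=285°
  dir = (cos 285°, sin 285°) = (0.2588, -0.9659); from cell (6,6)
  next x-line at t=0.6568, next y-line at t=0.7454; Δt_x=3.8637, Δt_y=1.0353
    x: enter (7,6) at t=0.6568
    y: enter (7,5) at t=0.7454
    y: enter (7,4) at t=1.7807
    y: enter (7,3) at t=2.8160
    y: enter (7,2) at t=3.8512
    x: enter (8,2) at t=4.5205 ← occupied
  → r_3 = 4.5205
beam 4: φ=0°, α=330°
  dir = (cos 330°, sin 330°) = (0.8660, -0.5000); from cell (6,6)
  next x-line at t=0.1963, next y-line at t=1.4400; Δt_x=1.1547, Δt_y=2.0000
    x: enter (7,6) at t=0.1963
    x: enter (8,6) at t=1.3510 ← occupied
  → r_4 = 1.3510
beam 5: φ=45°, α=15°
  dir = (cos 15°, sin 15°) = (0.9659, 0.2588); from cell (6,6)
  next x-line at t=0.1760, next y-line at t=1.0818; Δt_x=1.0353, Δt_y=3.8637
    x: enter (7,6) at t=0.1760
    y: enter (7,7) at t=1.0818
    x: enter (8,7) at t=1.2113 ← occupied
  → r_5 = 1.2113
beam 6: φ=90°, α=60°
  dir = (cos 60°, sin 60°) = (0.5000, 0.8660); from cell (6,6)
  next x-line at t=0.3400, next y-line at t=0.3233; Δt_x=2.0000, Δt_y=1.1547
    y: enter (6,7) at t=0.3233
    x: enter (7,7) at t=0.3400
    y: enter (7,8) at t=1.4780
    x: enter (8,8) at t=2.3400 ← occupied
  → r_6 = 2.3400
beam 7: φ=135°, α=105°
  dir = (cos 105°, sin 105°) = (-0.2588, 0.9659); from cell (6,6)
  next x-line at t=3.2069, next y-line at t=0.2899; Δt_x=3.8637, Δt_y=1.0353
    y: enter (6,7) at t=0.2899
    y: enter (6,8) at t=1.3252
    y: enter (6,9) at t=2.3604 ← occupied
  → r_7 = 2.3604

ranges = [2.7819, 6.6049, 4.5205, 1.3510, 1.2113, 2.3400, 2.3604]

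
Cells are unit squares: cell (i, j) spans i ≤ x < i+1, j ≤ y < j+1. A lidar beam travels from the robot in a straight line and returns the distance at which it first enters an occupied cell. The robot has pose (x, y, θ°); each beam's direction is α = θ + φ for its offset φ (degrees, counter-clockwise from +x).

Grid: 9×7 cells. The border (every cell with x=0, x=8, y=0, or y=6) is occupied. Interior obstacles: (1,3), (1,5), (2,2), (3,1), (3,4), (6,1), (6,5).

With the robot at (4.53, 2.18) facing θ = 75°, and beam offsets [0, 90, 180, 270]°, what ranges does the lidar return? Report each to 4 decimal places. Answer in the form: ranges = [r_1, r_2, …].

beam 1: φ=0°, α=75°
  dir = (cos 75°, sin 75°) = (0.2588, 0.9659); from cell (4,2)
  next x-line at t=1.8159, next y-line at t=0.8489; Δt_x=3.8637, Δt_y=1.0353
    y: enter (4,3) at t=0.8489
    x: enter (5,3) at t=1.8159
    y: enter (5,4) at t=1.8842
    y: enter (5,5) at t=2.9195
    y: enter (5,6) at t=3.9548 ← occupied
  → r_1 = 3.9548
beam 2: φ=90°, α=165°
  dir = (cos 165°, sin 165°) = (-0.9659, 0.2588); from cell (4,2)
  next x-line at t=0.5487, next y-line at t=3.1682; Δt_x=1.0353, Δt_y=3.8637
    x: enter (3,2) at t=0.5487
    x: enter (2,2) at t=1.5840 ← occupied
  → r_2 = 1.5840
beam 3: φ=180°, α=255°
  dir = (cos 255°, sin 255°) = (-0.2588, -0.9659); from cell (4,2)
  next x-line at t=2.0478, next y-line at t=0.1863; Δt_x=3.8637, Δt_y=1.0353
    y: enter (4,1) at t=0.1863
    y: enter (4,0) at t=1.2216 ← occupied
  → r_3 = 1.2216
beam 4: φ=270°, α=345°
  dir = (cos 345°, sin 345°) = (0.9659, -0.2588); from cell (4,2)
  next x-line at t=0.4866, next y-line at t=0.6955; Δt_x=1.0353, Δt_y=3.8637
    x: enter (5,2) at t=0.4866
    y: enter (5,1) at t=0.6955
    x: enter (6,1) at t=1.5219 ← occupied
  → r_4 = 1.5219

ranges = [3.9548, 1.5840, 1.2216, 1.5219]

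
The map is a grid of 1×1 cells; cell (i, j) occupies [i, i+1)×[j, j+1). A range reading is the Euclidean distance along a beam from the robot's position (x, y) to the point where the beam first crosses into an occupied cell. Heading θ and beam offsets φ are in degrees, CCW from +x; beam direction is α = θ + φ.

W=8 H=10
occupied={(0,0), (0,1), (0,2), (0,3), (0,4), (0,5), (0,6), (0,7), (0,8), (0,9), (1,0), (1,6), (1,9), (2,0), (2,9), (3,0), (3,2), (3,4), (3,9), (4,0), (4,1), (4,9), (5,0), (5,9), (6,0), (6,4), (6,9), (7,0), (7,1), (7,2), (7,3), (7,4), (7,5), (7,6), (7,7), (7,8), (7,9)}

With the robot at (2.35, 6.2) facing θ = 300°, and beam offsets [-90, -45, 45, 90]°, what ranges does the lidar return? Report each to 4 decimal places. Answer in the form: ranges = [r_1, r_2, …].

ranges = [1.5588, 5.2160, 4.6364, 5.3694]

beam 1: φ=-90°, α=210°
  d=(-0.8660,-0.5000)  start (2,6)  tX=0.4041 tY=0.4000  stride 1/|dx|=1.1547 1/|dy|=2.0000
    cross y-line → (2,5), t=0.4000
    cross x-line → (1,5), t=0.4041
    cross x-line → (0,5), t=1.5588 (wall)
  → r_1 = 1.5588
beam 2: φ=-45°, α=255°
  d=(-0.2588,-0.9659)  start (2,6)  tX=1.3523 tY=0.2071  stride 1/|dx|=3.8637 1/|dy|=1.0353
    cross y-line → (2,5), t=0.2071
    cross y-line → (2,4), t=1.2423
    cross x-line → (1,4), t=1.3523
    cross y-line → (1,3), t=2.2776
    cross y-line → (1,2), t=3.3129
    cross y-line → (1,1), t=4.3482
    cross x-line → (0,1), t=5.2160 (wall)
  → r_2 = 5.2160
beam 3: φ=45°, α=345°
  d=(0.9659,-0.2588)  start (2,6)  tX=0.6729 tY=0.7727  stride 1/|dx|=1.0353 1/|dy|=3.8637
    cross x-line → (3,6), t=0.6729
    cross y-line → (3,5), t=0.7727
    cross x-line → (4,5), t=1.7082
    cross x-line → (5,5), t=2.7435
    cross x-line → (6,5), t=3.7788
    cross y-line → (6,4), t=4.6364 (wall)
  → r_3 = 4.6364
beam 4: φ=90°, α=30°
  d=(0.8660,0.5000)  start (2,6)  tX=0.7506 tY=1.6000  stride 1/|dx|=1.1547 1/|dy|=2.0000
    cross x-line → (3,6), t=0.7506
    cross y-line → (3,7), t=1.6000
    cross x-line → (4,7), t=1.9053
    cross x-line → (5,7), t=3.0600
    cross y-line → (5,8), t=3.6000
    cross x-line → (6,8), t=4.2147
    cross x-line → (7,8), t=5.3694 (wall)
  → r_4 = 5.3694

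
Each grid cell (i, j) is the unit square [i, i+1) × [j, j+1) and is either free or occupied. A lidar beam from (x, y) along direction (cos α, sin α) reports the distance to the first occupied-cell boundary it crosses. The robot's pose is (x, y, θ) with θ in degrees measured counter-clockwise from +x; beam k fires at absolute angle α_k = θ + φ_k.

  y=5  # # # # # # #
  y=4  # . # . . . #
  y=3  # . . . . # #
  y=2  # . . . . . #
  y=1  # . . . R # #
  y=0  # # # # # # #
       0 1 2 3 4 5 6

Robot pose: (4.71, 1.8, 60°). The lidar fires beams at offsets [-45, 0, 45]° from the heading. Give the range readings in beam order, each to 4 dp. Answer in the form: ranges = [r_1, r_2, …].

ranges = [0.3002, 1.3856, 3.3129]

beam 1: φ=-45°, α=15°
  d=(0.9659,0.2588)  start (4,1)  tX=0.3002 tY=0.7727  stride 1/|dx|=1.0353 1/|dy|=3.8637
    cross x-line → (5,1), t=0.3002 (wall)
  → r_1 = 0.3002
beam 2: φ=0°, α=60°
  d=(0.5000,0.8660)  start (4,1)  tX=0.5800 tY=0.2309  stride 1/|dx|=2.0000 1/|dy|=1.1547
    cross y-line → (4,2), t=0.2309
    cross x-line → (5,2), t=0.5800
    cross y-line → (5,3), t=1.3856 (wall)
  → r_2 = 1.3856
beam 3: φ=45°, α=105°
  d=(-0.2588,0.9659)  start (4,1)  tX=2.7432 tY=0.2071  stride 1/|dx|=3.8637 1/|dy|=1.0353
    cross y-line → (4,2), t=0.2071
    cross y-line → (4,3), t=1.2423
    cross y-line → (4,4), t=2.2776
    cross x-line → (3,4), t=2.7432
    cross y-line → (3,5), t=3.3129 (wall)
  → r_3 = 3.3129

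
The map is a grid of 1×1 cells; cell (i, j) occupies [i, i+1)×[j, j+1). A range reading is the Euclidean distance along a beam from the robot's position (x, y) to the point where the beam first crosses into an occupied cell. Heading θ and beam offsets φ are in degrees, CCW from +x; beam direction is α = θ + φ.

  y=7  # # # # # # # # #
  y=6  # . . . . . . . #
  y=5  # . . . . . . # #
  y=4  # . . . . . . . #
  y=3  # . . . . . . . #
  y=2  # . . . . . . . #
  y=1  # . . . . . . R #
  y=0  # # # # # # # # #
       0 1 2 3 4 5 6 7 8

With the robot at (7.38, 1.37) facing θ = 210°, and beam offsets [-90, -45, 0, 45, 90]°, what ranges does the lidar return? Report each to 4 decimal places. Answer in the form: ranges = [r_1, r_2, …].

beam 1: φ=-90°, α=120°
  dir = (cos 120°, sin 120°) = (-0.5000, 0.8660); from cell (7,1)
  next x-line at t=0.7600, next y-line at t=0.7275; Δt_x=2.0000, Δt_y=1.1547
    y: enter (7,2) at t=0.7275
    x: enter (6,2) at t=0.7600
    y: enter (6,3) at t=1.8822
    x: enter (5,3) at t=2.7600
    y: enter (5,4) at t=3.0369
    y: enter (5,5) at t=4.1916
    x: enter (4,5) at t=4.7600
    y: enter (4,6) at t=5.3463
    y: enter (4,7) at t=6.5010 ← occupied
  → r_1 = 6.5010
beam 2: φ=-45°, α=165°
  dir = (cos 165°, sin 165°) = (-0.9659, 0.2588); from cell (7,1)
  next x-line at t=0.3934, next y-line at t=2.4341; Δt_x=1.0353, Δt_y=3.8637
    x: enter (6,1) at t=0.3934
    x: enter (5,1) at t=1.4287
    y: enter (5,2) at t=2.4341
    x: enter (4,2) at t=2.4640
    x: enter (3,2) at t=3.4992
    x: enter (2,2) at t=4.5345
    x: enter (1,2) at t=5.5698
    y: enter (1,3) at t=6.2978
    x: enter (0,3) at t=6.6051 ← occupied
  → r_2 = 6.6051
beam 3: φ=0°, α=210°
  dir = (cos 210°, sin 210°) = (-0.8660, -0.5000); from cell (7,1)
  next x-line at t=0.4388, next y-line at t=0.7400; Δt_x=1.1547, Δt_y=2.0000
    x: enter (6,1) at t=0.4388
    y: enter (6,0) at t=0.7400 ← occupied
  → r_3 = 0.7400
beam 4: φ=45°, α=255°
  dir = (cos 255°, sin 255°) = (-0.2588, -0.9659); from cell (7,1)
  next x-line at t=1.4682, next y-line at t=0.3831; Δt_x=3.8637, Δt_y=1.0353
    y: enter (7,0) at t=0.3831 ← occupied
  → r_4 = 0.3831
beam 5: φ=90°, α=300°
  dir = (cos 300°, sin 300°) = (0.5000, -0.8660); from cell (7,1)
  next x-line at t=1.2400, next y-line at t=0.4272; Δt_x=2.0000, Δt_y=1.1547
    y: enter (7,0) at t=0.4272 ← occupied
  → r_5 = 0.4272

ranges = [6.5010, 6.6051, 0.7400, 0.3831, 0.4272]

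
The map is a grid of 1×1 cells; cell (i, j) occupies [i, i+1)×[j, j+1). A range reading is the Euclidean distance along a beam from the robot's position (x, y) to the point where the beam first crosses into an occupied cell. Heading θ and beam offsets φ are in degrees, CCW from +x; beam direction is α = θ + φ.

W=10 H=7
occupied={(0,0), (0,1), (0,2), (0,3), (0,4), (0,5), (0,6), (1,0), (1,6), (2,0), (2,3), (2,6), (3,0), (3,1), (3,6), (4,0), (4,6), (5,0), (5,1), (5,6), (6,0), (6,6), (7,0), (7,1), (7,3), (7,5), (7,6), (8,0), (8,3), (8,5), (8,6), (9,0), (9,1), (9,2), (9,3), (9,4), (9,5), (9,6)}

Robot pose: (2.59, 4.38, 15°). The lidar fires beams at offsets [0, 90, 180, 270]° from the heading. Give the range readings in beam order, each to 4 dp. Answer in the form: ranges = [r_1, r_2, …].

beam 1: φ=0°, α=15°
  cosα=0.9659 sinα=0.2588 | (2,4) | tMaxX 0.4245 tMaxY 2.3955 | tΔX 1.0353 tΔY 3.8637
    t=0.4245 [x] (3,4)
    t=1.4597 [x] (4,4)
    t=2.3955 [y] (4,5)
    t=2.4950 [x] (5,5)
    t=3.5303 [x] (6,5)
    t=4.5656 [x] (7,5) — stop
  → r_1 = 4.5656
beam 2: φ=90°, α=105°
  cosα=-0.2588 sinα=0.9659 | (2,4) | tMaxX 2.2796 tMaxY 0.6419 | tΔX 3.8637 tΔY 1.0353
    t=0.6419 [y] (2,5)
    t=1.6771 [y] (2,6) — stop
  → r_2 = 1.6771
beam 3: φ=180°, α=195°
  cosα=-0.9659 sinα=-0.2588 | (2,4) | tMaxX 0.6108 tMaxY 1.4682 | tΔX 1.0353 tΔY 3.8637
    t=0.6108 [x] (1,4)
    t=1.4682 [y] (1,3)
    t=1.6461 [x] (0,3) — stop
  → r_3 = 1.6461
beam 4: φ=270°, α=285°
  cosα=0.2588 sinα=-0.9659 | (2,4) | tMaxX 1.5841 tMaxY 0.3934 | tΔX 3.8637 tΔY 1.0353
    t=0.3934 [y] (2,3) — stop
  → r_4 = 0.3934

ranges = [4.5656, 1.6771, 1.6461, 0.3934]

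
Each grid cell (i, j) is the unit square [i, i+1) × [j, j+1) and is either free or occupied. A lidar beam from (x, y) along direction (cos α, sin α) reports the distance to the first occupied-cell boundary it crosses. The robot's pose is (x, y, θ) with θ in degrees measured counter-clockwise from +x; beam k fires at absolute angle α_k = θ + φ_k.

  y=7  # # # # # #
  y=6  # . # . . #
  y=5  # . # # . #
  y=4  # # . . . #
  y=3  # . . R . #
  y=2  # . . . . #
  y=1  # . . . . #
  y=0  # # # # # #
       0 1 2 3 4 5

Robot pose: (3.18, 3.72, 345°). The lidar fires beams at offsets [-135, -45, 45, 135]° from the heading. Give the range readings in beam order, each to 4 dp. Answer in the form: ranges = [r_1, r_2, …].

ranges = [2.5172, 3.1408, 2.1016, 1.4780]

beam 1: φ=-135°, α=210°
  dir = (cos 210°, sin 210°) = (-0.8660, -0.5000); from cell (3,3)
  next x-line at t=0.2078, next y-line at t=1.4400; Δt_x=1.1547, Δt_y=2.0000
    x: enter (2,3) at t=0.2078
    x: enter (1,3) at t=1.3625
    y: enter (1,2) at t=1.4400
    x: enter (0,2) at t=2.5172 ← occupied
  → r_1 = 2.5172
beam 2: φ=-45°, α=300°
  dir = (cos 300°, sin 300°) = (0.5000, -0.8660); from cell (3,3)
  next x-line at t=1.6400, next y-line at t=0.8314; Δt_x=2.0000, Δt_y=1.1547
    y: enter (3,2) at t=0.8314
    x: enter (4,2) at t=1.6400
    y: enter (4,1) at t=1.9861
    y: enter (4,0) at t=3.1408 ← occupied
  → r_2 = 3.1408
beam 3: φ=45°, α=30°
  dir = (cos 30°, sin 30°) = (0.8660, 0.5000); from cell (3,3)
  next x-line at t=0.9469, next y-line at t=0.5600; Δt_x=1.1547, Δt_y=2.0000
    y: enter (3,4) at t=0.5600
    x: enter (4,4) at t=0.9469
    x: enter (5,4) at t=2.1016 ← occupied
  → r_3 = 2.1016
beam 4: φ=135°, α=120°
  dir = (cos 120°, sin 120°) = (-0.5000, 0.8660); from cell (3,3)
  next x-line at t=0.3600, next y-line at t=0.3233; Δt_x=2.0000, Δt_y=1.1547
    y: enter (3,4) at t=0.3233
    x: enter (2,4) at t=0.3600
    y: enter (2,5) at t=1.4780 ← occupied
  → r_4 = 1.4780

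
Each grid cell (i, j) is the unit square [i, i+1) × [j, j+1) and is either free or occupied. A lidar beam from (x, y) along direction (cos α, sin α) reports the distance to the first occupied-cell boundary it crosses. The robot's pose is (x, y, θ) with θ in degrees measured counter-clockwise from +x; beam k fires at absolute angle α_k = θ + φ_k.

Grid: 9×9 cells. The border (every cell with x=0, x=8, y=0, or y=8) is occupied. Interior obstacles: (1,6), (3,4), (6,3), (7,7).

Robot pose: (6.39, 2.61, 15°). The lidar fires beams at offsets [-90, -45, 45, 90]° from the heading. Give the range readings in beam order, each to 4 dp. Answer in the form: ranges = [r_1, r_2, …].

ranges = [1.6668, 1.8591, 0.4503, 0.4038]

beam 1: φ=-90°, α=285°
  d=(0.2588,-0.9659)  start (6,2)  tX=2.3569 tY=0.6315  stride 1/|dx|=3.8637 1/|dy|=1.0353
    cross y-line → (6,1), t=0.6315
    cross y-line → (6,0), t=1.6668 (wall)
  → r_1 = 1.6668
beam 2: φ=-45°, α=330°
  d=(0.8660,-0.5000)  start (6,2)  tX=0.7044 tY=1.2200  stride 1/|dx|=1.1547 1/|dy|=2.0000
    cross x-line → (7,2), t=0.7044
    cross y-line → (7,1), t=1.2200
    cross x-line → (8,1), t=1.8591 (wall)
  → r_2 = 1.8591
beam 3: φ=45°, α=60°
  d=(0.5000,0.8660)  start (6,2)  tX=1.2200 tY=0.4503  stride 1/|dx|=2.0000 1/|dy|=1.1547
    cross y-line → (6,3), t=0.4503 (wall)
  → r_3 = 0.4503
beam 4: φ=90°, α=105°
  d=(-0.2588,0.9659)  start (6,2)  tX=1.5068 tY=0.4038  stride 1/|dx|=3.8637 1/|dy|=1.0353
    cross y-line → (6,3), t=0.4038 (wall)
  → r_4 = 0.4038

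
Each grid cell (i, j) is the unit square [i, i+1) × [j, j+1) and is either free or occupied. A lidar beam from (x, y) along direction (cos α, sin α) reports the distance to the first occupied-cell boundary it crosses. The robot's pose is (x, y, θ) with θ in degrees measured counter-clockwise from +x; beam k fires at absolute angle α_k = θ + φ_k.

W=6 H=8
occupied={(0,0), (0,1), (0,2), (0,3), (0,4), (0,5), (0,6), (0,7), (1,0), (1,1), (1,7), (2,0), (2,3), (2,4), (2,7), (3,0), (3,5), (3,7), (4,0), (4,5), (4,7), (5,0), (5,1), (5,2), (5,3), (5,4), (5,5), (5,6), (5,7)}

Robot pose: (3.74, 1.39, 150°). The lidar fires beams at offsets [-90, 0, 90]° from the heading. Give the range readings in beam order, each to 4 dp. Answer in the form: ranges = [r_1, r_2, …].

beam 1: φ=-90°, α=60°
  d=(0.5000,0.8660)  start (3,1)  tX=0.5200 tY=0.7044  stride 1/|dx|=2.0000 1/|dy|=1.1547
    cross x-line → (4,1), t=0.5200
    cross y-line → (4,2), t=0.7044
    cross y-line → (4,3), t=1.8591
    cross x-line → (5,3), t=2.5200 (wall)
  → r_1 = 2.5200
beam 2: φ=0°, α=150°
  d=(-0.8660,0.5000)  start (3,1)  tX=0.8545 tY=1.2200  stride 1/|dx|=1.1547 1/|dy|=2.0000
    cross x-line → (2,1), t=0.8545
    cross y-line → (2,2), t=1.2200
    cross x-line → (1,2), t=2.0092
    cross x-line → (0,2), t=3.1639 (wall)
  → r_2 = 3.1639
beam 3: φ=90°, α=240°
  d=(-0.5000,-0.8660)  start (3,1)  tX=1.4800 tY=0.4503  stride 1/|dx|=2.0000 1/|dy|=1.1547
    cross y-line → (3,0), t=0.4503 (wall)
  → r_3 = 0.4503

ranges = [2.5200, 3.1639, 0.4503]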